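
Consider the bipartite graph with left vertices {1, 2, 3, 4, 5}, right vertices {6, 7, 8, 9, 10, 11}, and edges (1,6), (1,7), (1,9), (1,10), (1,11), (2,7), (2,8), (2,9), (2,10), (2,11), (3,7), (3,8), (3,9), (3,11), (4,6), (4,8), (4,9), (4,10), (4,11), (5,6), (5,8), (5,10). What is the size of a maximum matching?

Step 1: List the neighbors of each left vertex:
  1: 6, 7, 9, 10, 11
  2: 7, 8, 9, 10, 11
  3: 7, 8, 9, 11
  4: 6, 8, 9, 10, 11
  5: 6, 8, 10

Step 2: Greedily match left vertices, then look for augmenting paths:
  Match 1 -- 6
  Match 2 -- 7
  Match 3 -- 8
  Match 4 -- 9
  Match 5 -- 10
  No augmenting path remains.

Step 3: Verify this is maximum:
  Matching size 5 = min(|L|, |R|) = min(5, 6), which is an upper bound, so this matching is maximum.

Maximum matching: {(1,6), (2,7), (3,8), (4,9), (5,10)}
Size: 5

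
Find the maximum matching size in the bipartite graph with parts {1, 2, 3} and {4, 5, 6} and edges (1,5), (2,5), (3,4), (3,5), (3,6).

Step 1: List the neighbors of each left vertex:
  1: 5
  2: 5
  3: 4, 5, 6

Step 2: Greedily match left vertices, then look for augmenting paths:
  Match 1 -- 5
  Match 3 -- 4
  No augmenting path remains.

Step 3: Verify this is maximum:
  Matching has size 2. The vertex set {3, 5} covers every edge and has size 2; any matching has at most one edge per cover vertex, so 2 is maximum (König's theorem).

Maximum matching: {(1,5), (3,4)}
Size: 2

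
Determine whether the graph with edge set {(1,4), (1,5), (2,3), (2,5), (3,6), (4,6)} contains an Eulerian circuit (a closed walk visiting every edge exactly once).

Step 1: Find the degree of each vertex:
  deg(1) = 2
  deg(2) = 2
  deg(3) = 2
  deg(4) = 2
  deg(5) = 2
  deg(6) = 2

Step 2: Count vertices with odd degree:
  All vertices have even degree (0 odd-degree vertices)

Step 3: Apply Euler's theorem:
  - Eulerian circuit exists iff graph is connected and all vertices have even degree
  - Eulerian path exists iff graph is connected and has 0 or 2 odd-degree vertices

Graph is connected with 0 odd-degree vertices.
Both Eulerian circuit and Eulerian path exist.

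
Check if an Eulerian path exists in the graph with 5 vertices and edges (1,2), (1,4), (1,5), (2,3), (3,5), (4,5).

Step 1: Find the degree of each vertex:
  deg(1) = 3
  deg(2) = 2
  deg(3) = 2
  deg(4) = 2
  deg(5) = 3

Step 2: Count vertices with odd degree:
  Odd-degree vertices: 1, 5 (2 total)

Step 3: Apply Euler's theorem:
  - Eulerian circuit exists iff graph is connected and all vertices have even degree
  - Eulerian path exists iff graph is connected and has 0 or 2 odd-degree vertices

Graph is connected with exactly 2 odd-degree vertices (1, 5).
Eulerian path exists (starting and ending at the odd-degree vertices), but no Eulerian circuit.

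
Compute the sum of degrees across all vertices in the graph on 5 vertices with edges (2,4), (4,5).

Step 1: Count edges incident to each vertex:
  deg(1) = 0 (neighbors: none)
  deg(2) = 1 (neighbors: 4)
  deg(3) = 0 (neighbors: none)
  deg(4) = 2 (neighbors: 2, 5)
  deg(5) = 1 (neighbors: 4)

Step 2: Sum all degrees:
  0 + 1 + 0 + 2 + 1 = 4

Verification: sum of degrees = 2 * |E| = 2 * 2 = 4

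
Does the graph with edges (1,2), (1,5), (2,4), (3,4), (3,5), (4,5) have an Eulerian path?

Step 1: Find the degree of each vertex:
  deg(1) = 2
  deg(2) = 2
  deg(3) = 2
  deg(4) = 3
  deg(5) = 3

Step 2: Count vertices with odd degree:
  Odd-degree vertices: 4, 5 (2 total)

Step 3: Apply Euler's theorem:
  - Eulerian circuit exists iff graph is connected and all vertices have even degree
  - Eulerian path exists iff graph is connected and has 0 or 2 odd-degree vertices

Graph is connected with exactly 2 odd-degree vertices (4, 5).
Eulerian path exists (starting and ending at the odd-degree vertices), but no Eulerian circuit.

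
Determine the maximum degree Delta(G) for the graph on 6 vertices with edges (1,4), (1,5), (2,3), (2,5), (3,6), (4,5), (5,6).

Step 1: Count edges incident to each vertex:
  deg(1) = 2 (neighbors: 4, 5)
  deg(2) = 2 (neighbors: 3, 5)
  deg(3) = 2 (neighbors: 2, 6)
  deg(4) = 2 (neighbors: 1, 5)
  deg(5) = 4 (neighbors: 1, 2, 4, 6)
  deg(6) = 2 (neighbors: 3, 5)

Step 2: Find maximum:
  max(2, 2, 2, 2, 4, 2) = 4 (vertex 5)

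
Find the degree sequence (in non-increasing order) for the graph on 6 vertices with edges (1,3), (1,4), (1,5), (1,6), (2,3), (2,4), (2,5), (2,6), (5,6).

Step 1: Count edges incident to each vertex:
  deg(1) = 4 (neighbors: 3, 4, 5, 6)
  deg(2) = 4 (neighbors: 3, 4, 5, 6)
  deg(3) = 2 (neighbors: 1, 2)
  deg(4) = 2 (neighbors: 1, 2)
  deg(5) = 3 (neighbors: 1, 2, 6)
  deg(6) = 3 (neighbors: 1, 2, 5)

Step 2: Sort degrees in non-increasing order:
  Degrees: [4, 4, 2, 2, 3, 3] -> sorted: [4, 4, 3, 3, 2, 2]

Degree sequence: [4, 4, 3, 3, 2, 2]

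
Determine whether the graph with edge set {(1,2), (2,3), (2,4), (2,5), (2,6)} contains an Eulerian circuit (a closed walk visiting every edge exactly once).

Step 1: Find the degree of each vertex:
  deg(1) = 1
  deg(2) = 5
  deg(3) = 1
  deg(4) = 1
  deg(5) = 1
  deg(6) = 1

Step 2: Count vertices with odd degree:
  Odd-degree vertices: 1, 2, 3, 4, 5, 6 (6 total)

Step 3: Apply Euler's theorem:
  - Eulerian circuit exists iff graph is connected and all vertices have even degree
  - Eulerian path exists iff graph is connected and has 0 or 2 odd-degree vertices

Graph has 6 odd-degree vertices (need 0 or 2).
Neither Eulerian path nor Eulerian circuit exists.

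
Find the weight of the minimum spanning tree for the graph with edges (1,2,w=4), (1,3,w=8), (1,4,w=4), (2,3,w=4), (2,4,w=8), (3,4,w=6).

Apply Kruskal's algorithm (sort edges by weight, add if no cycle):

Sorted edges by weight:
  (1,4) w=4
  (1,2) w=4
  (2,3) w=4
  (3,4) w=6
  (1,3) w=8
  (2,4) w=8

Add edge (1,4) w=4 -- no cycle. Running total: 4
Add edge (1,2) w=4 -- no cycle. Running total: 8
Add edge (2,3) w=4 -- no cycle. Running total: 12

MST edges: (1,4,w=4), (1,2,w=4), (2,3,w=4)
Total MST weight: 4 + 4 + 4 = 12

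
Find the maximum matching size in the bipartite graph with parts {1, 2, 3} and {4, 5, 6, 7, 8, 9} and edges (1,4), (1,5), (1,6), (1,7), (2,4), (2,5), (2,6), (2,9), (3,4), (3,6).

Step 1: List the neighbors of each left vertex:
  1: 4, 5, 6, 7
  2: 4, 5, 6, 9
  3: 4, 6

Step 2: Greedily match left vertices, then look for augmenting paths:
  Match 1 -- 4
  Match 2 -- 5
  Match 3 -- 6
  No augmenting path remains.

Step 3: Verify this is maximum:
  Matching size 3 = min(|L|, |R|) = min(3, 6), which is an upper bound, so this matching is maximum.

Maximum matching: {(1,4), (2,5), (3,6)}
Size: 3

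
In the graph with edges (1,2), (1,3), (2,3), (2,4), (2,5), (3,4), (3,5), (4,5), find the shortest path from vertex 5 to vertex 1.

Step 1: Build adjacency list:
  1: 2, 3
  2: 1, 3, 4, 5
  3: 1, 2, 4, 5
  4: 2, 3, 5
  5: 2, 3, 4

Step 2: BFS from vertex 5 to find shortest path to 1:
  vertex 2 reached at distance 1
  vertex 3 reached at distance 1
  vertex 4 reached at distance 1
  vertex 1 reached at distance 2

Step 3: Shortest path: 5 -> 3 -> 1
Path length: 2 edges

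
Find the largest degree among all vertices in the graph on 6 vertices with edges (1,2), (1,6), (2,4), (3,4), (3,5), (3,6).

Step 1: Count edges incident to each vertex:
  deg(1) = 2 (neighbors: 2, 6)
  deg(2) = 2 (neighbors: 1, 4)
  deg(3) = 3 (neighbors: 4, 5, 6)
  deg(4) = 2 (neighbors: 2, 3)
  deg(5) = 1 (neighbors: 3)
  deg(6) = 2 (neighbors: 1, 3)

Step 2: Find maximum:
  max(2, 2, 3, 2, 1, 2) = 3 (vertex 3)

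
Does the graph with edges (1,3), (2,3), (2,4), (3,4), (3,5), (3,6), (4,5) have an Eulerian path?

Step 1: Find the degree of each vertex:
  deg(1) = 1
  deg(2) = 2
  deg(3) = 5
  deg(4) = 3
  deg(5) = 2
  deg(6) = 1

Step 2: Count vertices with odd degree:
  Odd-degree vertices: 1, 3, 4, 6 (4 total)

Step 3: Apply Euler's theorem:
  - Eulerian circuit exists iff graph is connected and all vertices have even degree
  - Eulerian path exists iff graph is connected and has 0 or 2 odd-degree vertices

Graph has 4 odd-degree vertices (need 0 or 2).
Neither Eulerian path nor Eulerian circuit exists.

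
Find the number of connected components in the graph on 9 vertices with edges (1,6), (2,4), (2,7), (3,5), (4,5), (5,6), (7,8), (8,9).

Step 1: Build adjacency list from edges:
  1: 6
  2: 4, 7
  3: 5
  4: 2, 5
  5: 3, 4, 6
  6: 1, 5
  7: 2, 8
  8: 7, 9
  9: 8

Step 2: Run BFS/DFS from vertex 1:
  Visited: {1, 6, 5, 3, 4, 2, 7, 8, 9}
  Reached 9 of 9 vertices

Step 3: All 9 vertices reached from vertex 1, so the graph is connected.
Number of connected components: 1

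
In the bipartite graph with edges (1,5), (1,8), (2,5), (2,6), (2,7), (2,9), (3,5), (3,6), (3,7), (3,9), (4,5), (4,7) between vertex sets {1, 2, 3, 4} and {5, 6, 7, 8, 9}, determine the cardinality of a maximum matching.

Step 1: List the neighbors of each left vertex:
  1: 5, 8
  2: 5, 6, 7, 9
  3: 5, 6, 7, 9
  4: 5, 7

Step 2: Greedily match left vertices, then look for augmenting paths:
  Match 1 -- 8
  Match 2 -- 6
  Match 3 -- 7
  Match 4 -- 5
  No augmenting path remains.

Step 3: Verify this is maximum:
  Matching size 4 = min(|L|, |R|) = min(4, 5), which is an upper bound, so this matching is maximum.

Maximum matching: {(1,8), (2,6), (3,7), (4,5)}
Size: 4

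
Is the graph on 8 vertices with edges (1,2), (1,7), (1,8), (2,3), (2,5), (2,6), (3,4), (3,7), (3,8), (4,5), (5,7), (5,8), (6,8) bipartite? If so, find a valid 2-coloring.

Step 1: Attempt 2-coloring using BFS:
  Start at vertex 1, assign color 0
  Color vertex 2 with color 1 (neighbor of 1)
  Color vertex 7 with color 1 (neighbor of 1)
  Color vertex 8 with color 1 (neighbor of 1)
  Color vertex 3 with color 0 (neighbor of 2)
  Color vertex 5 with color 0 (neighbor of 2)
  Color vertex 6 with color 0 (neighbor of 2)
  Color vertex 4 with color 1 (neighbor of 3)

Step 2: 2-coloring succeeded. No conflicts found.
  Set A (color 0): {1, 3, 5, 6}
  Set B (color 1): {2, 4, 7, 8}

The graph is bipartite with partition {1, 3, 5, 6}, {2, 4, 7, 8}.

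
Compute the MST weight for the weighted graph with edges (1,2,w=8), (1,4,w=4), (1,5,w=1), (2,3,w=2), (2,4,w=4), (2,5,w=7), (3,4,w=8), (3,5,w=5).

Apply Kruskal's algorithm (sort edges by weight, add if no cycle):

Sorted edges by weight:
  (1,5) w=1
  (2,3) w=2
  (1,4) w=4
  (2,4) w=4
  (3,5) w=5
  (2,5) w=7
  (1,2) w=8
  (3,4) w=8

Add edge (1,5) w=1 -- no cycle. Running total: 1
Add edge (2,3) w=2 -- no cycle. Running total: 3
Add edge (1,4) w=4 -- no cycle. Running total: 7
Add edge (2,4) w=4 -- no cycle. Running total: 11

MST edges: (1,5,w=1), (2,3,w=2), (1,4,w=4), (2,4,w=4)
Total MST weight: 1 + 2 + 4 + 4 = 11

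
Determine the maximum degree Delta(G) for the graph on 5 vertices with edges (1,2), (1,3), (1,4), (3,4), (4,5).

Step 1: Count edges incident to each vertex:
  deg(1) = 3 (neighbors: 2, 3, 4)
  deg(2) = 1 (neighbors: 1)
  deg(3) = 2 (neighbors: 1, 4)
  deg(4) = 3 (neighbors: 1, 3, 5)
  deg(5) = 1 (neighbors: 4)

Step 2: Find maximum:
  max(3, 1, 2, 3, 1) = 3 (vertex 1)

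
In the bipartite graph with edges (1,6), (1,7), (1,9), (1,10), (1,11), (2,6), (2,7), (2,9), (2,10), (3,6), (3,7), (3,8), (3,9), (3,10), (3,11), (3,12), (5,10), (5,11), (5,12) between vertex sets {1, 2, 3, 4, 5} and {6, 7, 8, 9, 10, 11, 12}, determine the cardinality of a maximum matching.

Step 1: List the neighbors of each left vertex:
  1: 6, 7, 9, 10, 11
  2: 6, 7, 9, 10
  3: 6, 7, 8, 9, 10, 11, 12
  4: (none)
  5: 10, 11, 12

Step 2: Greedily match left vertices, then look for augmenting paths:
  Match 1 -- 6
  Match 2 -- 7
  Match 3 -- 8
  Match 5 -- 10
  No augmenting path remains.

Step 3: Verify this is maximum:
  Matching has size 4. The vertex set {1, 2, 3, 5} covers every edge and has size 4; any matching has at most one edge per cover vertex, so 4 is maximum (König's theorem).

Maximum matching: {(1,6), (2,7), (3,8), (5,10)}
Size: 4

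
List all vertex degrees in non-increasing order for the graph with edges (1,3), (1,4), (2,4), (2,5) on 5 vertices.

Step 1: Count edges incident to each vertex:
  deg(1) = 2 (neighbors: 3, 4)
  deg(2) = 2 (neighbors: 4, 5)
  deg(3) = 1 (neighbors: 1)
  deg(4) = 2 (neighbors: 1, 2)
  deg(5) = 1 (neighbors: 2)

Step 2: Sort degrees in non-increasing order:
  Degrees: [2, 2, 1, 2, 1] -> sorted: [2, 2, 2, 1, 1]

Degree sequence: [2, 2, 2, 1, 1]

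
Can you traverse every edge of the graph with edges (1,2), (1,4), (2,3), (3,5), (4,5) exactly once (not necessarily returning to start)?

Step 1: Find the degree of each vertex:
  deg(1) = 2
  deg(2) = 2
  deg(3) = 2
  deg(4) = 2
  deg(5) = 2

Step 2: Count vertices with odd degree:
  All vertices have even degree (0 odd-degree vertices)

Step 3: Apply Euler's theorem:
  - Eulerian circuit exists iff graph is connected and all vertices have even degree
  - Eulerian path exists iff graph is connected and has 0 or 2 odd-degree vertices

Graph is connected with 0 odd-degree vertices.
Both Eulerian circuit and Eulerian path exist.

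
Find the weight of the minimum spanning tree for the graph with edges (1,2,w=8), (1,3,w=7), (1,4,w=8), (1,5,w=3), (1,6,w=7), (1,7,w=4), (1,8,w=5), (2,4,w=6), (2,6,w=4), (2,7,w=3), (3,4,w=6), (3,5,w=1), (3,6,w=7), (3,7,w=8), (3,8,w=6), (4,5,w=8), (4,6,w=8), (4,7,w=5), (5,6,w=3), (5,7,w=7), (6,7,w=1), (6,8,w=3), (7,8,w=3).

Apply Kruskal's algorithm (sort edges by weight, add if no cycle):

Sorted edges by weight:
  (3,5) w=1
  (6,7) w=1
  (1,5) w=3
  (2,7) w=3
  (5,6) w=3
  (6,8) w=3
  (7,8) w=3
  (1,7) w=4
  (2,6) w=4
  (1,8) w=5
  (4,7) w=5
  (2,4) w=6
  (3,4) w=6
  (3,8) w=6
  (1,3) w=7
  (1,6) w=7
  (3,6) w=7
  (5,7) w=7
  (1,4) w=8
  (1,2) w=8
  (3,7) w=8
  (4,5) w=8
  (4,6) w=8

Add edge (3,5) w=1 -- no cycle. Running total: 1
Add edge (6,7) w=1 -- no cycle. Running total: 2
Add edge (1,5) w=3 -- no cycle. Running total: 5
Add edge (2,7) w=3 -- no cycle. Running total: 8
Add edge (5,6) w=3 -- no cycle. Running total: 11
Add edge (6,8) w=3 -- no cycle. Running total: 14
Skip edge (7,8) w=3 -- would create cycle
Skip edge (1,7) w=4 -- would create cycle
Skip edge (2,6) w=4 -- would create cycle
Skip edge (1,8) w=5 -- would create cycle
Add edge (4,7) w=5 -- no cycle. Running total: 19

MST edges: (3,5,w=1), (6,7,w=1), (1,5,w=3), (2,7,w=3), (5,6,w=3), (6,8,w=3), (4,7,w=5)
Total MST weight: 1 + 1 + 3 + 3 + 3 + 3 + 5 = 19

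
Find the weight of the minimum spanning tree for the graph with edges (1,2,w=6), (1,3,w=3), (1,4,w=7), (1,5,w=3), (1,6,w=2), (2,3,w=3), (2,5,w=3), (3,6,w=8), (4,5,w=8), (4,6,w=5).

Apply Kruskal's algorithm (sort edges by weight, add if no cycle):

Sorted edges by weight:
  (1,6) w=2
  (1,3) w=3
  (1,5) w=3
  (2,3) w=3
  (2,5) w=3
  (4,6) w=5
  (1,2) w=6
  (1,4) w=7
  (3,6) w=8
  (4,5) w=8

Add edge (1,6) w=2 -- no cycle. Running total: 2
Add edge (1,3) w=3 -- no cycle. Running total: 5
Add edge (1,5) w=3 -- no cycle. Running total: 8
Add edge (2,3) w=3 -- no cycle. Running total: 11
Skip edge (2,5) w=3 -- would create cycle
Add edge (4,6) w=5 -- no cycle. Running total: 16

MST edges: (1,6,w=2), (1,3,w=3), (1,5,w=3), (2,3,w=3), (4,6,w=5)
Total MST weight: 2 + 3 + 3 + 3 + 5 = 16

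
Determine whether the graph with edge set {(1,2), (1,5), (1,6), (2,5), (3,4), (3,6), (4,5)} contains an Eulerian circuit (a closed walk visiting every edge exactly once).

Step 1: Find the degree of each vertex:
  deg(1) = 3
  deg(2) = 2
  deg(3) = 2
  deg(4) = 2
  deg(5) = 3
  deg(6) = 2

Step 2: Count vertices with odd degree:
  Odd-degree vertices: 1, 5 (2 total)

Step 3: Apply Euler's theorem:
  - Eulerian circuit exists iff graph is connected and all vertices have even degree
  - Eulerian path exists iff graph is connected and has 0 or 2 odd-degree vertices

Graph is connected with exactly 2 odd-degree vertices (1, 5).
Eulerian path exists (starting and ending at the odd-degree vertices), but no Eulerian circuit.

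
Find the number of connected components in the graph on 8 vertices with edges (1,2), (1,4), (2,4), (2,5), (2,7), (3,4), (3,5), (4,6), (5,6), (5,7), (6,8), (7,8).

Step 1: Build adjacency list from edges:
  1: 2, 4
  2: 1, 4, 5, 7
  3: 4, 5
  4: 1, 2, 3, 6
  5: 2, 3, 6, 7
  6: 4, 5, 8
  7: 2, 5, 8
  8: 6, 7

Step 2: Run BFS/DFS from vertex 1:
  Visited: {1, 2, 4, 5, 7, 3, 6, 8}
  Reached 8 of 8 vertices

Step 3: All 8 vertices reached from vertex 1, so the graph is connected.
Number of connected components: 1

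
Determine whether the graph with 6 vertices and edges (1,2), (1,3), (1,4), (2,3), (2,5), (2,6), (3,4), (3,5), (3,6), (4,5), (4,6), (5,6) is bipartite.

Step 1: Attempt 2-coloring using BFS:
  Start at vertex 1, assign color 0
  Color vertex 2 with color 1 (neighbor of 1)
  Color vertex 3 with color 1 (neighbor of 1)
  Color vertex 4 with color 1 (neighbor of 1)

Step 2: Conflict found! Vertices 2 and 3 are adjacent but have the same color.
This means the graph contains an odd cycle.

The graph is NOT bipartite.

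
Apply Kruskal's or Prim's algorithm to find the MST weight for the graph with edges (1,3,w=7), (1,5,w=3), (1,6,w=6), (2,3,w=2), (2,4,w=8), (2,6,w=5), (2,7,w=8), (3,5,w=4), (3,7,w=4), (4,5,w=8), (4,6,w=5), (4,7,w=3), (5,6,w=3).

Apply Kruskal's algorithm (sort edges by weight, add if no cycle):

Sorted edges by weight:
  (2,3) w=2
  (1,5) w=3
  (4,7) w=3
  (5,6) w=3
  (3,5) w=4
  (3,7) w=4
  (2,6) w=5
  (4,6) w=5
  (1,6) w=6
  (1,3) w=7
  (2,7) w=8
  (2,4) w=8
  (4,5) w=8

Add edge (2,3) w=2 -- no cycle. Running total: 2
Add edge (1,5) w=3 -- no cycle. Running total: 5
Add edge (4,7) w=3 -- no cycle. Running total: 8
Add edge (5,6) w=3 -- no cycle. Running total: 11
Add edge (3,5) w=4 -- no cycle. Running total: 15
Add edge (3,7) w=4 -- no cycle. Running total: 19

MST edges: (2,3,w=2), (1,5,w=3), (4,7,w=3), (5,6,w=3), (3,5,w=4), (3,7,w=4)
Total MST weight: 2 + 3 + 3 + 3 + 4 + 4 = 19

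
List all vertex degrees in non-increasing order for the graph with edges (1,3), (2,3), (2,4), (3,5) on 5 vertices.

Step 1: Count edges incident to each vertex:
  deg(1) = 1 (neighbors: 3)
  deg(2) = 2 (neighbors: 3, 4)
  deg(3) = 3 (neighbors: 1, 2, 5)
  deg(4) = 1 (neighbors: 2)
  deg(5) = 1 (neighbors: 3)

Step 2: Sort degrees in non-increasing order:
  Degrees: [1, 2, 3, 1, 1] -> sorted: [3, 2, 1, 1, 1]

Degree sequence: [3, 2, 1, 1, 1]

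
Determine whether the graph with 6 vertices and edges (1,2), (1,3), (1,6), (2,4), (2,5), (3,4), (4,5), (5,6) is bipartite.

Step 1: Attempt 2-coloring using BFS:
  Start at vertex 1, assign color 0
  Color vertex 2 with color 1 (neighbor of 1)
  Color vertex 3 with color 1 (neighbor of 1)
  Color vertex 6 with color 1 (neighbor of 1)
  Color vertex 4 with color 0 (neighbor of 2)
  Color vertex 5 with color 0 (neighbor of 2)

Step 2: Conflict found! Vertices 4 and 5 are adjacent but have the same color.
This means the graph contains an odd cycle.

The graph is NOT bipartite.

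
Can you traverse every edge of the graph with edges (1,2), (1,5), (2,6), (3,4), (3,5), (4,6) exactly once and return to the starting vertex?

Step 1: Find the degree of each vertex:
  deg(1) = 2
  deg(2) = 2
  deg(3) = 2
  deg(4) = 2
  deg(5) = 2
  deg(6) = 2

Step 2: Count vertices with odd degree:
  All vertices have even degree (0 odd-degree vertices)

Step 3: Apply Euler's theorem:
  - Eulerian circuit exists iff graph is connected and all vertices have even degree
  - Eulerian path exists iff graph is connected and has 0 or 2 odd-degree vertices

Graph is connected with 0 odd-degree vertices.
Both Eulerian circuit and Eulerian path exist.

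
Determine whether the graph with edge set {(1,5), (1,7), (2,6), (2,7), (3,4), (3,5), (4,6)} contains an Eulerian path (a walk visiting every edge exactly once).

Step 1: Find the degree of each vertex:
  deg(1) = 2
  deg(2) = 2
  deg(3) = 2
  deg(4) = 2
  deg(5) = 2
  deg(6) = 2
  deg(7) = 2

Step 2: Count vertices with odd degree:
  All vertices have even degree (0 odd-degree vertices)

Step 3: Apply Euler's theorem:
  - Eulerian circuit exists iff graph is connected and all vertices have even degree
  - Eulerian path exists iff graph is connected and has 0 or 2 odd-degree vertices

Graph is connected with 0 odd-degree vertices.
Both Eulerian circuit and Eulerian path exist.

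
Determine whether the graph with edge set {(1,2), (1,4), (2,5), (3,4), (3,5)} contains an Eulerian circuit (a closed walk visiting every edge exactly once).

Step 1: Find the degree of each vertex:
  deg(1) = 2
  deg(2) = 2
  deg(3) = 2
  deg(4) = 2
  deg(5) = 2

Step 2: Count vertices with odd degree:
  All vertices have even degree (0 odd-degree vertices)

Step 3: Apply Euler's theorem:
  - Eulerian circuit exists iff graph is connected and all vertices have even degree
  - Eulerian path exists iff graph is connected and has 0 or 2 odd-degree vertices

Graph is connected with 0 odd-degree vertices.
Both Eulerian circuit and Eulerian path exist.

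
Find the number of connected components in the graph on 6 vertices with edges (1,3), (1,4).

Step 1: Build adjacency list from edges:
  1: 3, 4
  2: (none)
  3: 1
  4: 1
  5: (none)
  6: (none)

Step 2: Run BFS/DFS from vertex 1:
  Visited: {1, 3, 4}
  Reached 3 of 6 vertices

Step 3: Only 3 of 6 vertices reached. Graph is disconnected.
Connected components: {1, 3, 4}, {2}, {5}, {6}
Number of connected components: 4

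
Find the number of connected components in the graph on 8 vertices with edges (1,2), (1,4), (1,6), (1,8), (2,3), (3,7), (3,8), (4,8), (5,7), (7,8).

Step 1: Build adjacency list from edges:
  1: 2, 4, 6, 8
  2: 1, 3
  3: 2, 7, 8
  4: 1, 8
  5: 7
  6: 1
  7: 3, 5, 8
  8: 1, 3, 4, 7

Step 2: Run BFS/DFS from vertex 1:
  Visited: {1, 2, 4, 6, 8, 3, 7, 5}
  Reached 8 of 8 vertices

Step 3: All 8 vertices reached from vertex 1, so the graph is connected.
Number of connected components: 1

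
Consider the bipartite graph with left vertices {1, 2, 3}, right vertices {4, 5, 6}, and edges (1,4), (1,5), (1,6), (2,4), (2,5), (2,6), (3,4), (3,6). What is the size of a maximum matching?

Step 1: List the neighbors of each left vertex:
  1: 4, 5, 6
  2: 4, 5, 6
  3: 4, 6

Step 2: Greedily match left vertices, then look for augmenting paths:
  Match 1 -- 4
  Match 2 -- 5
  Match 3 -- 6
  No augmenting path remains.

Step 3: Verify this is maximum:
  Matching size 3 = min(|L|, |R|) = min(3, 3), which is an upper bound, so this matching is maximum.

Maximum matching: {(1,4), (2,5), (3,6)}
Size: 3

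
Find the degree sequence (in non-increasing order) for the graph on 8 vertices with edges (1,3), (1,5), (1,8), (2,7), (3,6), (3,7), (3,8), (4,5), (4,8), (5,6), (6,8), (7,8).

Step 1: Count edges incident to each vertex:
  deg(1) = 3 (neighbors: 3, 5, 8)
  deg(2) = 1 (neighbors: 7)
  deg(3) = 4 (neighbors: 1, 6, 7, 8)
  deg(4) = 2 (neighbors: 5, 8)
  deg(5) = 3 (neighbors: 1, 4, 6)
  deg(6) = 3 (neighbors: 3, 5, 8)
  deg(7) = 3 (neighbors: 2, 3, 8)
  deg(8) = 5 (neighbors: 1, 3, 4, 6, 7)

Step 2: Sort degrees in non-increasing order:
  Degrees: [3, 1, 4, 2, 3, 3, 3, 5] -> sorted: [5, 4, 3, 3, 3, 3, 2, 1]

Degree sequence: [5, 4, 3, 3, 3, 3, 2, 1]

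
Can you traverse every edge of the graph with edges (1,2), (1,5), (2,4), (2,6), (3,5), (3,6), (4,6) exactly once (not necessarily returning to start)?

Step 1: Find the degree of each vertex:
  deg(1) = 2
  deg(2) = 3
  deg(3) = 2
  deg(4) = 2
  deg(5) = 2
  deg(6) = 3

Step 2: Count vertices with odd degree:
  Odd-degree vertices: 2, 6 (2 total)

Step 3: Apply Euler's theorem:
  - Eulerian circuit exists iff graph is connected and all vertices have even degree
  - Eulerian path exists iff graph is connected and has 0 or 2 odd-degree vertices

Graph is connected with exactly 2 odd-degree vertices (2, 6).
Eulerian path exists (starting and ending at the odd-degree vertices), but no Eulerian circuit.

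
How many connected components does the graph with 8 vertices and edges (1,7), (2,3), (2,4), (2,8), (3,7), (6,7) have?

Step 1: Build adjacency list from edges:
  1: 7
  2: 3, 4, 8
  3: 2, 7
  4: 2
  5: (none)
  6: 7
  7: 1, 3, 6
  8: 2

Step 2: Run BFS/DFS from vertex 1:
  Visited: {1, 7, 3, 6, 2, 4, 8}
  Reached 7 of 8 vertices

Step 3: Only 7 of 8 vertices reached. Graph is disconnected.
Connected components: {1, 2, 3, 4, 6, 7, 8}, {5}
Number of connected components: 2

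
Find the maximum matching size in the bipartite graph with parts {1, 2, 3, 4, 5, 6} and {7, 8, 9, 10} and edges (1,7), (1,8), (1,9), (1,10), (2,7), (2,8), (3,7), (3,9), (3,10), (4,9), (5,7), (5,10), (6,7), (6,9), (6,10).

Step 1: List the neighbors of each left vertex:
  1: 7, 8, 9, 10
  2: 7, 8
  3: 7, 9, 10
  4: 9
  5: 7, 10
  6: 7, 9, 10

Step 2: Greedily match left vertices, then look for augmenting paths:
  Match 1 -- 7
  Match 2 -- 8
  Match 3 -- 9
  Match 5 -- 10
  No augmenting path remains.

Step 3: Verify this is maximum:
  Matching size 4 = min(|L|, |R|) = min(6, 4), which is an upper bound, so this matching is maximum.

Maximum matching: {(1,7), (2,8), (3,9), (5,10)}
Size: 4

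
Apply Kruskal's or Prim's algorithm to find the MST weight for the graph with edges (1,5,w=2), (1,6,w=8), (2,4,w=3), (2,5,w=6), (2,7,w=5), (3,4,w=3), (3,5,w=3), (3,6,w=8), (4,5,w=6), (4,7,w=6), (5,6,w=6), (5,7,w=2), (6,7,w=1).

Apply Kruskal's algorithm (sort edges by weight, add if no cycle):

Sorted edges by weight:
  (6,7) w=1
  (1,5) w=2
  (5,7) w=2
  (2,4) w=3
  (3,5) w=3
  (3,4) w=3
  (2,7) w=5
  (2,5) w=6
  (4,5) w=6
  (4,7) w=6
  (5,6) w=6
  (1,6) w=8
  (3,6) w=8

Add edge (6,7) w=1 -- no cycle. Running total: 1
Add edge (1,5) w=2 -- no cycle. Running total: 3
Add edge (5,7) w=2 -- no cycle. Running total: 5
Add edge (2,4) w=3 -- no cycle. Running total: 8
Add edge (3,5) w=3 -- no cycle. Running total: 11
Add edge (3,4) w=3 -- no cycle. Running total: 14

MST edges: (6,7,w=1), (1,5,w=2), (5,7,w=2), (2,4,w=3), (3,5,w=3), (3,4,w=3)
Total MST weight: 1 + 2 + 2 + 3 + 3 + 3 = 14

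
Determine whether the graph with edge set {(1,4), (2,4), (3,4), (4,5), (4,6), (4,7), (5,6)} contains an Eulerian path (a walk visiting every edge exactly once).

Step 1: Find the degree of each vertex:
  deg(1) = 1
  deg(2) = 1
  deg(3) = 1
  deg(4) = 6
  deg(5) = 2
  deg(6) = 2
  deg(7) = 1

Step 2: Count vertices with odd degree:
  Odd-degree vertices: 1, 2, 3, 7 (4 total)

Step 3: Apply Euler's theorem:
  - Eulerian circuit exists iff graph is connected and all vertices have even degree
  - Eulerian path exists iff graph is connected and has 0 or 2 odd-degree vertices

Graph has 4 odd-degree vertices (need 0 or 2).
Neither Eulerian path nor Eulerian circuit exists.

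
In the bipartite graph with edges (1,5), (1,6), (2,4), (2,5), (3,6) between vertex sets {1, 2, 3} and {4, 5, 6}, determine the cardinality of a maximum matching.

Step 1: List the neighbors of each left vertex:
  1: 5, 6
  2: 4, 5
  3: 6

Step 2: Greedily match left vertices, then look for augmenting paths:
  Match 1 -- 5
  Match 2 -- 4
  Match 3 -- 6
  No augmenting path remains.

Step 3: Verify this is maximum:
  Matching size 3 = min(|L|, |R|) = min(3, 3), which is an upper bound, so this matching is maximum.

Maximum matching: {(1,5), (2,4), (3,6)}
Size: 3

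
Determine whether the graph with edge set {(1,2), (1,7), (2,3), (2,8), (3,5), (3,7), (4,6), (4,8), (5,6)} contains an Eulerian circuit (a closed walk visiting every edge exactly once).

Step 1: Find the degree of each vertex:
  deg(1) = 2
  deg(2) = 3
  deg(3) = 3
  deg(4) = 2
  deg(5) = 2
  deg(6) = 2
  deg(7) = 2
  deg(8) = 2

Step 2: Count vertices with odd degree:
  Odd-degree vertices: 2, 3 (2 total)

Step 3: Apply Euler's theorem:
  - Eulerian circuit exists iff graph is connected and all vertices have even degree
  - Eulerian path exists iff graph is connected and has 0 or 2 odd-degree vertices

Graph is connected with exactly 2 odd-degree vertices (2, 3).
Eulerian path exists (starting and ending at the odd-degree vertices), but no Eulerian circuit.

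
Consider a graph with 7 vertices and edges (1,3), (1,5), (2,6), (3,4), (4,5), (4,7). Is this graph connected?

Step 1: Build adjacency list from edges:
  1: 3, 5
  2: 6
  3: 1, 4
  4: 3, 5, 7
  5: 1, 4
  6: 2
  7: 4

Step 2: Run BFS/DFS from vertex 1:
  Visited: {1, 3, 5, 4, 7}
  Reached 5 of 7 vertices

Step 3: Only 5 of 7 vertices reached. Graph is disconnected.
Connected components: {1, 3, 4, 5, 7}, {2, 6}
Answer: No, the graph is not connected (2 components).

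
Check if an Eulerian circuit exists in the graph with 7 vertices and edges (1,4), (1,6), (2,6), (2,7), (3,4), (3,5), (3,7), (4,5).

Step 1: Find the degree of each vertex:
  deg(1) = 2
  deg(2) = 2
  deg(3) = 3
  deg(4) = 3
  deg(5) = 2
  deg(6) = 2
  deg(7) = 2

Step 2: Count vertices with odd degree:
  Odd-degree vertices: 3, 4 (2 total)

Step 3: Apply Euler's theorem:
  - Eulerian circuit exists iff graph is connected and all vertices have even degree
  - Eulerian path exists iff graph is connected and has 0 or 2 odd-degree vertices

Graph is connected with exactly 2 odd-degree vertices (3, 4).
Eulerian path exists (starting and ending at the odd-degree vertices), but no Eulerian circuit.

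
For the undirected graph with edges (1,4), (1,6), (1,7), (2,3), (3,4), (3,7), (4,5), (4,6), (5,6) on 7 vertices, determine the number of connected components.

Step 1: Build adjacency list from edges:
  1: 4, 6, 7
  2: 3
  3: 2, 4, 7
  4: 1, 3, 5, 6
  5: 4, 6
  6: 1, 4, 5
  7: 1, 3

Step 2: Run BFS/DFS from vertex 1:
  Visited: {1, 4, 6, 7, 3, 5, 2}
  Reached 7 of 7 vertices

Step 3: All 7 vertices reached from vertex 1, so the graph is connected.
Number of connected components: 1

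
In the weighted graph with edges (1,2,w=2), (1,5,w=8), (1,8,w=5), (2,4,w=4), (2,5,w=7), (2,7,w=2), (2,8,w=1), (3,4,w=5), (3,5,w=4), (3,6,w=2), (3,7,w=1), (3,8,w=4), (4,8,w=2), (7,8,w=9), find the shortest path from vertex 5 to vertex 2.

Step 1: Build adjacency list with weights:
  1: 2(w=2), 5(w=8), 8(w=5)
  2: 1(w=2), 4(w=4), 5(w=7), 7(w=2), 8(w=1)
  3: 4(w=5), 5(w=4), 6(w=2), 7(w=1), 8(w=4)
  4: 2(w=4), 3(w=5), 8(w=2)
  5: 1(w=8), 2(w=7), 3(w=4)
  6: 3(w=2)
  7: 2(w=2), 3(w=1), 8(w=9)
  8: 1(w=5), 2(w=1), 3(w=4), 4(w=2), 7(w=9)

Step 2: Apply Dijkstra's algorithm from vertex 5:
  Visit vertex 5 (distance=0)
    Update dist[1] = 8
    Update dist[2] = 7
    Update dist[3] = 4
  Visit vertex 3 (distance=4)
    Update dist[4] = 9
    Update dist[6] = 6
    Update dist[7] = 5
    Update dist[8] = 8
  Visit vertex 7 (distance=5)
  Visit vertex 6 (distance=6)
  Visit vertex 2 (distance=7)

Step 3: Shortest path: 5 -> 2
Total weight: 7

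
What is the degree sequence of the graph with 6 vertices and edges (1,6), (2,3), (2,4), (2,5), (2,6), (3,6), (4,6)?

Step 1: Count edges incident to each vertex:
  deg(1) = 1 (neighbors: 6)
  deg(2) = 4 (neighbors: 3, 4, 5, 6)
  deg(3) = 2 (neighbors: 2, 6)
  deg(4) = 2 (neighbors: 2, 6)
  deg(5) = 1 (neighbors: 2)
  deg(6) = 4 (neighbors: 1, 2, 3, 4)

Step 2: Sort degrees in non-increasing order:
  Degrees: [1, 4, 2, 2, 1, 4] -> sorted: [4, 4, 2, 2, 1, 1]

Degree sequence: [4, 4, 2, 2, 1, 1]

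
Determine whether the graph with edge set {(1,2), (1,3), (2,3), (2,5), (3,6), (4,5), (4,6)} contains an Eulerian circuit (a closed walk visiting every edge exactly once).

Step 1: Find the degree of each vertex:
  deg(1) = 2
  deg(2) = 3
  deg(3) = 3
  deg(4) = 2
  deg(5) = 2
  deg(6) = 2

Step 2: Count vertices with odd degree:
  Odd-degree vertices: 2, 3 (2 total)

Step 3: Apply Euler's theorem:
  - Eulerian circuit exists iff graph is connected and all vertices have even degree
  - Eulerian path exists iff graph is connected and has 0 or 2 odd-degree vertices

Graph is connected with exactly 2 odd-degree vertices (2, 3).
Eulerian path exists (starting and ending at the odd-degree vertices), but no Eulerian circuit.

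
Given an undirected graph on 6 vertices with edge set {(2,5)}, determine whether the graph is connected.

Step 1: Build adjacency list from edges:
  1: (none)
  2: 5
  3: (none)
  4: (none)
  5: 2
  6: (none)

Step 2: Run BFS/DFS from vertex 1:
  Visited: {1}
  Reached 1 of 6 vertices

Step 3: Only 1 of 6 vertices reached. Graph is disconnected.
Connected components: {1}, {2, 5}, {3}, {4}, {6}
Answer: No, the graph is not connected (5 components).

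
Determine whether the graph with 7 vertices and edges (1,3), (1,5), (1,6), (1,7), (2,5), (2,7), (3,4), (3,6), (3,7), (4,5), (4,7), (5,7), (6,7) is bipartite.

Step 1: Attempt 2-coloring using BFS:
  Start at vertex 1, assign color 0
  Color vertex 3 with color 1 (neighbor of 1)
  Color vertex 5 with color 1 (neighbor of 1)
  Color vertex 6 with color 1 (neighbor of 1)
  Color vertex 7 with color 1 (neighbor of 1)
  Color vertex 4 with color 0 (neighbor of 3)

Step 2: Conflict found! Vertices 3 and 6 are adjacent but have the same color.
This means the graph contains an odd cycle.

The graph is NOT bipartite.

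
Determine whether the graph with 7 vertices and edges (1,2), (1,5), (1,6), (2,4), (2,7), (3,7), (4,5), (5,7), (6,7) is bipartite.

Step 1: Attempt 2-coloring using BFS:
  Start at vertex 1, assign color 0
  Color vertex 2 with color 1 (neighbor of 1)
  Color vertex 5 with color 1 (neighbor of 1)
  Color vertex 6 with color 1 (neighbor of 1)
  Color vertex 4 with color 0 (neighbor of 2)
  Color vertex 7 with color 0 (neighbor of 2)
  Color vertex 3 with color 1 (neighbor of 7)

Step 2: 2-coloring succeeded. No conflicts found.
  Set A (color 0): {1, 4, 7}
  Set B (color 1): {2, 3, 5, 6}

The graph is bipartite with partition {1, 4, 7}, {2, 3, 5, 6}.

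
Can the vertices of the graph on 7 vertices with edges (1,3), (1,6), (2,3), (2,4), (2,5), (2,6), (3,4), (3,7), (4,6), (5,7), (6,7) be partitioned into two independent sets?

Step 1: Attempt 2-coloring using BFS:
  Start at vertex 1, assign color 0
  Color vertex 3 with color 1 (neighbor of 1)
  Color vertex 6 with color 1 (neighbor of 1)
  Color vertex 2 with color 0 (neighbor of 3)
  Color vertex 4 with color 0 (neighbor of 3)
  Color vertex 7 with color 0 (neighbor of 3)

Step 2: Conflict found! Vertices 2 and 4 are adjacent but have the same color.
This means the graph contains an odd cycle.

The graph is NOT bipartite.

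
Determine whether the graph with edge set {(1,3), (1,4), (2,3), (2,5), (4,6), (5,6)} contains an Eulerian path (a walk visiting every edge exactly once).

Step 1: Find the degree of each vertex:
  deg(1) = 2
  deg(2) = 2
  deg(3) = 2
  deg(4) = 2
  deg(5) = 2
  deg(6) = 2

Step 2: Count vertices with odd degree:
  All vertices have even degree (0 odd-degree vertices)

Step 3: Apply Euler's theorem:
  - Eulerian circuit exists iff graph is connected and all vertices have even degree
  - Eulerian path exists iff graph is connected and has 0 or 2 odd-degree vertices

Graph is connected with 0 odd-degree vertices.
Both Eulerian circuit and Eulerian path exist.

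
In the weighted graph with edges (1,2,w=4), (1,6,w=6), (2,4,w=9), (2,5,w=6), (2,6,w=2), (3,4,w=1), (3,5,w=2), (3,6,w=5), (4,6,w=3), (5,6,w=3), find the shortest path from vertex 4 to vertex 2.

Step 1: Build adjacency list with weights:
  1: 2(w=4), 6(w=6)
  2: 1(w=4), 4(w=9), 5(w=6), 6(w=2)
  3: 4(w=1), 5(w=2), 6(w=5)
  4: 2(w=9), 3(w=1), 6(w=3)
  5: 2(w=6), 3(w=2), 6(w=3)
  6: 1(w=6), 2(w=2), 3(w=5), 4(w=3), 5(w=3)

Step 2: Apply Dijkstra's algorithm from vertex 4:
  Visit vertex 4 (distance=0)
    Update dist[2] = 9
    Update dist[3] = 1
    Update dist[6] = 3
  Visit vertex 3 (distance=1)
    Update dist[5] = 3
  Visit vertex 5 (distance=3)
  Visit vertex 6 (distance=3)
    Update dist[1] = 9
    Update dist[2] = 5
  Visit vertex 2 (distance=5)

Step 3: Shortest path: 4 -> 6 -> 2
Total weight: 3 + 2 = 5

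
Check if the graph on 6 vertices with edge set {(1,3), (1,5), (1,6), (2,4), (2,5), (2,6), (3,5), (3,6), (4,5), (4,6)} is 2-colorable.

Step 1: Attempt 2-coloring using BFS:
  Start at vertex 1, assign color 0
  Color vertex 3 with color 1 (neighbor of 1)
  Color vertex 5 with color 1 (neighbor of 1)
  Color vertex 6 with color 1 (neighbor of 1)

Step 2: Conflict found! Vertices 3 and 5 are adjacent but have the same color.
This means the graph contains an odd cycle.

The graph is NOT bipartite.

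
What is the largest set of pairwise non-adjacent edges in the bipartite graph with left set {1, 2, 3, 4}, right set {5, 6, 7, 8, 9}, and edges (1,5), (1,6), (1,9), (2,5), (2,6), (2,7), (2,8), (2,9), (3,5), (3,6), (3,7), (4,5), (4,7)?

Step 1: List the neighbors of each left vertex:
  1: 5, 6, 9
  2: 5, 6, 7, 8, 9
  3: 5, 6, 7
  4: 5, 7

Step 2: Greedily match left vertices, then look for augmenting paths:
  Match 1 -- 9
  Match 2 -- 6
  Match 3 -- 7
  Match 4 -- 5
  No augmenting path remains.

Step 3: Verify this is maximum:
  Matching size 4 = min(|L|, |R|) = min(4, 5), which is an upper bound, so this matching is maximum.

Maximum matching: {(1,9), (2,6), (3,7), (4,5)}
Size: 4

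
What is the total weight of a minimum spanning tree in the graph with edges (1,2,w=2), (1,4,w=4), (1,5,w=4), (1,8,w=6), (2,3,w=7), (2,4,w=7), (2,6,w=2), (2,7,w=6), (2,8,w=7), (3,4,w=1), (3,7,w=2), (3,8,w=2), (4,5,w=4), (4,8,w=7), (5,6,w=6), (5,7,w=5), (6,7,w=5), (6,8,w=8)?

Apply Kruskal's algorithm (sort edges by weight, add if no cycle):

Sorted edges by weight:
  (3,4) w=1
  (1,2) w=2
  (2,6) w=2
  (3,7) w=2
  (3,8) w=2
  (1,4) w=4
  (1,5) w=4
  (4,5) w=4
  (5,7) w=5
  (6,7) w=5
  (1,8) w=6
  (2,7) w=6
  (5,6) w=6
  (2,3) w=7
  (2,8) w=7
  (2,4) w=7
  (4,8) w=7
  (6,8) w=8

Add edge (3,4) w=1 -- no cycle. Running total: 1
Add edge (1,2) w=2 -- no cycle. Running total: 3
Add edge (2,6) w=2 -- no cycle. Running total: 5
Add edge (3,7) w=2 -- no cycle. Running total: 7
Add edge (3,8) w=2 -- no cycle. Running total: 9
Add edge (1,4) w=4 -- no cycle. Running total: 13
Add edge (1,5) w=4 -- no cycle. Running total: 17

MST edges: (3,4,w=1), (1,2,w=2), (2,6,w=2), (3,7,w=2), (3,8,w=2), (1,4,w=4), (1,5,w=4)
Total MST weight: 1 + 2 + 2 + 2 + 2 + 4 + 4 = 17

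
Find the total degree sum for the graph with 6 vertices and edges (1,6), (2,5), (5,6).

Step 1: Count edges incident to each vertex:
  deg(1) = 1 (neighbors: 6)
  deg(2) = 1 (neighbors: 5)
  deg(3) = 0 (neighbors: none)
  deg(4) = 0 (neighbors: none)
  deg(5) = 2 (neighbors: 2, 6)
  deg(6) = 2 (neighbors: 1, 5)

Step 2: Sum all degrees:
  1 + 1 + 0 + 0 + 2 + 2 = 6

Verification: sum of degrees = 2 * |E| = 2 * 3 = 6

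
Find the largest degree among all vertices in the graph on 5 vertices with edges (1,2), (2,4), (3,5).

Step 1: Count edges incident to each vertex:
  deg(1) = 1 (neighbors: 2)
  deg(2) = 2 (neighbors: 1, 4)
  deg(3) = 1 (neighbors: 5)
  deg(4) = 1 (neighbors: 2)
  deg(5) = 1 (neighbors: 3)

Step 2: Find maximum:
  max(1, 2, 1, 1, 1) = 2 (vertex 2)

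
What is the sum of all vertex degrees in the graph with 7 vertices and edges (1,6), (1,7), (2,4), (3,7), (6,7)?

Step 1: Count edges incident to each vertex:
  deg(1) = 2 (neighbors: 6, 7)
  deg(2) = 1 (neighbors: 4)
  deg(3) = 1 (neighbors: 7)
  deg(4) = 1 (neighbors: 2)
  deg(5) = 0 (neighbors: none)
  deg(6) = 2 (neighbors: 1, 7)
  deg(7) = 3 (neighbors: 1, 3, 6)

Step 2: Sum all degrees:
  2 + 1 + 1 + 1 + 0 + 2 + 3 = 10

Verification: sum of degrees = 2 * |E| = 2 * 5 = 10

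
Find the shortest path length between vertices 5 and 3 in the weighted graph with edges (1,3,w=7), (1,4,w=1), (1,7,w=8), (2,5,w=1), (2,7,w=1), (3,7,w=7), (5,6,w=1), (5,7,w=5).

Step 1: Build adjacency list with weights:
  1: 3(w=7), 4(w=1), 7(w=8)
  2: 5(w=1), 7(w=1)
  3: 1(w=7), 7(w=7)
  4: 1(w=1)
  5: 2(w=1), 6(w=1), 7(w=5)
  6: 5(w=1)
  7: 1(w=8), 2(w=1), 3(w=7), 5(w=5)

Step 2: Apply Dijkstra's algorithm from vertex 5:
  Visit vertex 5 (distance=0)
    Update dist[2] = 1
    Update dist[6] = 1
    Update dist[7] = 5
  Visit vertex 2 (distance=1)
    Update dist[7] = 2
  Visit vertex 6 (distance=1)
  Visit vertex 7 (distance=2)
    Update dist[1] = 10
    Update dist[3] = 9
  Visit vertex 3 (distance=9)

Step 3: Shortest path: 5 -> 2 -> 7 -> 3
Total weight: 1 + 1 + 7 = 9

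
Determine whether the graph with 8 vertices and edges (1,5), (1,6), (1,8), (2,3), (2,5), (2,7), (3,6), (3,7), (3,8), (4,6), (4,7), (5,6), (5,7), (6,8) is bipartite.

Step 1: Attempt 2-coloring using BFS:
  Start at vertex 1, assign color 0
  Color vertex 5 with color 1 (neighbor of 1)
  Color vertex 6 with color 1 (neighbor of 1)
  Color vertex 8 with color 1 (neighbor of 1)
  Color vertex 2 with color 0 (neighbor of 5)

Step 2: Conflict found! Vertices 5 and 6 are adjacent but have the same color.
This means the graph contains an odd cycle.

The graph is NOT bipartite.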